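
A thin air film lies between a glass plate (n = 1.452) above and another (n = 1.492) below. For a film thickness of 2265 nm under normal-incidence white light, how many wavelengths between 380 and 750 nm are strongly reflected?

6

Top surface (1.452 → 1.0): reflection off a lower-index medium gives no phase shift.
At the lower boundary (n = 1.0 to n = 1.492) the reflected ray undergoes a half-wave phase shift.
Net: one phase inversion between the two reflected rays.
So the condition for constructive reflection is 2 n t = (m + ½) λ.
λ = 2 n t / (m + ½) = 4530 / (m + ½) nm.
m=5: 824 nm (IR); m=6: 697 nm (visible); m=7: 604 nm (visible); m=8: 533 nm (visible); m=9: 477 nm (visible); m=10: 431 nm (visible); m=11: 394 nm (visible); m=12: 362 nm (UV).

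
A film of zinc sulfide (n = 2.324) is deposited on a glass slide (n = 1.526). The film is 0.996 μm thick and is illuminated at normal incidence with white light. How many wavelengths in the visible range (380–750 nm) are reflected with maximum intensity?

Top surface (1.0 → 2.324): reflection off a higher-index medium gives a half-wave phase shift.
Ray reflecting at the bottom interface goes from n = 2.324 toward n = 1.526: no phase shift.
Net: one phase inversion between the two reflected rays.
With one net inversion, constructive interference in reflection requires 2 n t = (m + ½) λ.
λ = 2 n t / (m + ½) = 4629 / (m + ½) nm.
m=5: 842 nm (IR); m=6: 712 nm (visible); m=7: 617 nm (visible); m=8: 545 nm (visible); m=9: 487 nm (visible); m=10: 441 nm (visible); m=11: 403 nm (visible); m=12: 370 nm (UV).

6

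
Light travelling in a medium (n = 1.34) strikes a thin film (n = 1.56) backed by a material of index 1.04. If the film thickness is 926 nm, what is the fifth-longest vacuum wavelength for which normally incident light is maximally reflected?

Top surface (1.34 → 1.56): reflection off a higher-index medium gives a half-wave phase shift.
Ray reflecting at the bottom interface goes from n = 1.56 toward n = 1.04: no phase shift.
Exactly one π shift → a net half-wave offset.
With one net inversion, constructive interference in reflection requires 2 n t = (m + ½) λ.
λ = 2 n t / (m + ½). The fifth-longest wavelength is m = 4: λ = 2 × 1.56 × 926 / 4.50 = 642 nm.

642 nm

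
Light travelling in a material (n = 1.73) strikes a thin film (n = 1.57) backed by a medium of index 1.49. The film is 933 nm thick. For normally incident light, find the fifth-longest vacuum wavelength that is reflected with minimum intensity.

Top surface (1.73 → 1.57): reflection off a lower-index medium gives no phase shift.
Bottom surface (1.57 → 1.49): reflection off a lower-index medium gives no phase shift.
The two reflections carry the same phase change, so no net offset.
So the condition for destructive reflection is 2 n t = (m + ½) λ.
λ = 2 n t / (m + ½). The fifth-longest wavelength is m = 4: λ = 2 × 1.57 × 933 / 4.50 = 651 nm.

651 nm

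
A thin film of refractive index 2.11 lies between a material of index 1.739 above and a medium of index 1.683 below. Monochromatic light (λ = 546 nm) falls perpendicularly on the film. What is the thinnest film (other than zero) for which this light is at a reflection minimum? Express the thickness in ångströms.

1294 Å

At the upper boundary (n = 1.739 to n = 2.11) the reflected ray undergoes a half-wave phase shift.
Ray reflecting at the bottom interface goes from n = 2.11 toward n = 1.683: no phase shift.
Exactly one π shift → a net half-wave offset.
With one net inversion, destructive interference in reflection requires 2 n t = m λ.
Minimum nonzero at m = 1: t = λ / (2 n) = 546 / (2 × 2.11) = 129 nm.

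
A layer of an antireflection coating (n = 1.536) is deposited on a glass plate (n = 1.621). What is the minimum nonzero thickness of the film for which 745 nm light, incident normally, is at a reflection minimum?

121 nm

At the upper boundary (n = 1.0 to n = 1.536) the reflected ray undergoes a half-wave phase shift.
At the lower boundary (n = 1.536 to n = 1.621) the reflected ray undergoes a half-wave phase shift.
Net: no relative phase inversion (both shifts match).
For minimum reflection here: 2 n t = (m + ½) λ.
Minimum at m = 0: t = λ / (4 n) = 745 / (4 × 1.536) = 121 nm.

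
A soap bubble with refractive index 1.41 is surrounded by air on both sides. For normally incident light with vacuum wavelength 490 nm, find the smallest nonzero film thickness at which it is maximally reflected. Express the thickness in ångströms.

Ray reflecting at the top interface goes from n = 1.0 toward n = 1.41: a half-wave phase shift.
Ray reflecting at the bottom interface goes from n = 1.41 toward n = 1.0: no phase shift.
Exactly one π shift → a net half-wave offset.
For strong reflection here: 2 n t = (m + ½) λ.
Minimum at m = 0: t = λ / (4 n) = 490 / (4 × 1.41) = 86.9 nm.

869 Å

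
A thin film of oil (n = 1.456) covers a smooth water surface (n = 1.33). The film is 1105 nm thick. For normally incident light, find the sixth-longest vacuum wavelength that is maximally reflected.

At the upper boundary (n = 1.0 to n = 1.456) the reflected ray undergoes a half-wave phase shift.
Bottom surface (1.456 → 1.33): reflection off a lower-index medium gives no phase shift.
The two reflections differ by half a wavelength.
With one net inversion, constructive interference in reflection requires 2 n t = (m + ½) λ.
λ = 2 n t / (m + ½). The sixth-longest wavelength is m = 5: λ = 2 × 1.456 × 1105 / 5.50 = 585 nm.

585 nm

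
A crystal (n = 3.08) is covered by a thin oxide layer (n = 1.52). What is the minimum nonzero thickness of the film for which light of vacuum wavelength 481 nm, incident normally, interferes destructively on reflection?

At the upper boundary (n = 1.0 to n = 1.52) the reflected ray undergoes a half-wave phase shift.
At the lower boundary (n = 1.52 to n = 3.08) the reflected ray undergoes a half-wave phase shift.
The two reflections carry the same phase change, so no net offset.
With no net inversion, destructive interference in reflection requires 2 n t = (m + ½) λ.
Minimum at m = 0: t = λ / (4 n) = 481 / (4 × 1.52) = 79.1 nm.

79.1 nm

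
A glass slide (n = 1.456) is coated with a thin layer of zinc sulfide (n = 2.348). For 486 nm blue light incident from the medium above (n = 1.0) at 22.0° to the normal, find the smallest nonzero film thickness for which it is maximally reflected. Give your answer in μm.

At the upper boundary (n = 1.0 to n = 2.348) the reflected ray undergoes a half-wave phase shift.
Bottom surface (2.348 → 1.456): reflection off a lower-index medium gives no phase shift.
Exactly one π shift → a net half-wave offset.
With one net inversion, constructive interference in reflection requires 2 n t cos θ_r = (m + ½) λ.
Snell's law: 1.0 sin 22.0° = 2.348 sin θ_r → sin θ_r = 0.160, cos θ_r = 0.987.
Minimum at m = 0: t = λ / (4 n cos θ_r) = 486 / (4 × 2.348 × 0.987) = 52.4 nm.

0.0524 μm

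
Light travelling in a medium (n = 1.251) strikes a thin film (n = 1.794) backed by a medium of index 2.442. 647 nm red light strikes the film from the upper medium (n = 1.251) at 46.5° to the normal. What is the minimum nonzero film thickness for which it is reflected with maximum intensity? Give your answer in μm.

0.209 μm

Ray reflecting at the top interface goes from n = 1.251 toward n = 1.794: a half-wave phase shift.
Bottom surface (1.794 → 2.442): reflection off a higher-index medium gives a half-wave phase shift.
The two reflections carry the same phase change, so no net offset.
So the condition for constructive reflection is 2 n t cos θ_r = m λ.
Snell's law: 1.251 sin 46.5° = 1.794 sin θ_r → sin θ_r = 0.506, cos θ_r = 0.863.
Minimum nonzero at m = 1: t = λ / (2 n cos θ_r) = 647 / (2 × 1.794 × 0.863) = 209 nm.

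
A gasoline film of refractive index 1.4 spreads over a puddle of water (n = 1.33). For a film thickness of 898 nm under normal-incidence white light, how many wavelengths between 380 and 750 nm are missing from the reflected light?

At the upper boundary (n = 1.0 to n = 1.4) the reflected ray undergoes a half-wave phase shift.
At the lower boundary (n = 1.4 to n = 1.33) the reflected ray undergoes no phase shift.
Exactly one π shift → a net half-wave offset.
So the condition for destructive reflection is 2 n t = m λ.
λ = 2 n t / m = 2514 / m nm.
m=3: 838 nm (IR); m=4: 629 nm (visible); m=5: 503 nm (visible); m=6: 419 nm (visible); m=7: 359 nm (UV).

3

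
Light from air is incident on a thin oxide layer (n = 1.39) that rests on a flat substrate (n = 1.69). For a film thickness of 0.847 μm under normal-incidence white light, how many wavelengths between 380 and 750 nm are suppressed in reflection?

3

Top surface (1.0 → 1.39): reflection off a higher-index medium gives a half-wave phase shift.
Ray reflecting at the bottom interface goes from n = 1.39 toward n = 1.69: a half-wave phase shift.
The two reflections carry the same phase change, so no net offset.
For weak reflection here: 2 n t = (m + ½) λ.
λ = 2 n t / (m + ½) = 2355 / (m + ½) nm.
m=2: 942 nm (IR); m=3: 673 nm (visible); m=4: 523 nm (visible); m=5: 428 nm (visible); m=6: 362 nm (UV).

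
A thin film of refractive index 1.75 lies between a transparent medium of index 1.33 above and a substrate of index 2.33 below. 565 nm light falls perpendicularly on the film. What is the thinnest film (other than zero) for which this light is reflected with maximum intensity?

161 nm

At the upper boundary (n = 1.33 to n = 1.75) the reflected ray undergoes a half-wave phase shift.
Bottom surface (1.75 → 2.33): reflection off a higher-index medium gives a half-wave phase shift.
Zero or two π shifts → no net half-wave offset.
For strong reflection here: 2 n t = m λ.
Minimum nonzero at m = 1: t = λ / (2 n) = 565 / (2 × 1.75) = 161 nm.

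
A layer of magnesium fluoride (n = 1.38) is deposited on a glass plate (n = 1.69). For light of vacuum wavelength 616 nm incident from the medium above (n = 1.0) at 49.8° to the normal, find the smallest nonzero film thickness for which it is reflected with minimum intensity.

At the upper boundary (n = 1.0 to n = 1.38) the reflected ray undergoes a half-wave phase shift.
Ray reflecting at the bottom interface goes from n = 1.38 toward n = 1.69: a half-wave phase shift.
The two reflections carry the same phase change, so no net offset.
So the condition for destructive reflection is 2 n t cos θ_r = (m + ½) λ.
Snell's law: 1.0 sin 49.8° = 1.38 sin θ_r → sin θ_r = 0.553, cos θ_r = 0.833.
Minimum at m = 0: t = λ / (4 n cos θ_r) = 616 / (4 × 1.38 × 0.833) = 134 nm.

134 nm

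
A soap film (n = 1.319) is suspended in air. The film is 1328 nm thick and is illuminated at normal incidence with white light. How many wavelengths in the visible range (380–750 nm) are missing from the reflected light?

5

Top surface (1.0 → 1.319): reflection off a higher-index medium gives a half-wave phase shift.
Ray reflecting at the bottom interface goes from n = 1.319 toward n = 1.0: no phase shift.
Exactly one π shift → a net half-wave offset.
For weak reflection here: 2 n t = m λ.
λ = 2 n t / m = 3503 / m nm.
m=4: 876 nm (IR); m=5: 701 nm (visible); m=6: 584 nm (visible); m=7: 500 nm (visible); m=8: 438 nm (visible); m=9: 389 nm (visible); m=10: 350 nm (UV).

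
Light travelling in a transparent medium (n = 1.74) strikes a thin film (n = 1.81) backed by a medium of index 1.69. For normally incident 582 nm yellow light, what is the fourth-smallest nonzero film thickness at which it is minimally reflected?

Ray reflecting at the top interface goes from n = 1.74 toward n = 1.81: a half-wave phase shift.
Ray reflecting at the bottom interface goes from n = 1.81 toward n = 1.69: no phase shift.
Net: one phase inversion between the two reflected rays.
So the condition for destructive reflection is 2 n t = m λ.
The fourth-smallest nonzero thickness corresponds to m = 4: t = m λ / (2 n) = 4.00 × 582 / (2 × 1.81) = 643 nm.

643 nm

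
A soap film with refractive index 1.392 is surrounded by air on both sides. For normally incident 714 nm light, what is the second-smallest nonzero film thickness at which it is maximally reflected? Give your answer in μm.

0.385 μm

Top surface (1.0 → 1.392): reflection off a higher-index medium gives a half-wave phase shift.
Ray reflecting at the bottom interface goes from n = 1.392 toward n = 1.0: no phase shift.
Exactly one π shift → a net half-wave offset.
So the condition for constructive reflection is 2 n t = (m + ½) λ.
The second-smallest nonzero thickness corresponds to m = 1: t = (m + ½) λ / (2 n) = 1.50 × 714 / (2 × 1.392) = 385 nm.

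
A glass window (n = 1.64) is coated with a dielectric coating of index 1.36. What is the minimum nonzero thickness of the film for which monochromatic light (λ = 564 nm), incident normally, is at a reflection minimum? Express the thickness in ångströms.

At the upper boundary (n = 1.0 to n = 1.36) the reflected ray undergoes a half-wave phase shift.
At the lower boundary (n = 1.36 to n = 1.64) the reflected ray undergoes a half-wave phase shift.
The two reflections carry the same phase change, so no net offset.
With no net inversion, destructive interference in reflection requires 2 n t = (m + ½) λ.
Minimum at m = 0: t = λ / (4 n) = 564 / (4 × 1.36) = 104 nm.

1037 Å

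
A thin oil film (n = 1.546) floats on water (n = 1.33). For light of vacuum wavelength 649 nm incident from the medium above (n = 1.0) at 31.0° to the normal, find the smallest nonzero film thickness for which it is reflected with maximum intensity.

Ray reflecting at the top interface goes from n = 1.0 toward n = 1.546: a half-wave phase shift.
At the lower boundary (n = 1.546 to n = 1.33) the reflected ray undergoes no phase shift.
Exactly one π shift → a net half-wave offset.
For bright reflection here: 2 n t cos θ_r = (m + ½) λ.
Snell's law: 1.0 sin 31.0° = 1.546 sin θ_r → sin θ_r = 0.333, cos θ_r = 0.943.
Minimum at m = 0: t = λ / (4 n cos θ_r) = 649 / (4 × 1.546 × 0.943) = 111 nm.

111 nm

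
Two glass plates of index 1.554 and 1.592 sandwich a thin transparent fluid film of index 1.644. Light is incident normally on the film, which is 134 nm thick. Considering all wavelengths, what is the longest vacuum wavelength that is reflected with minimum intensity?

Top surface (1.554 → 1.644): reflection off a higher-index medium gives a half-wave phase shift.
Ray reflecting at the bottom interface goes from n = 1.644 toward n = 1.592: no phase shift.
The two reflections differ by half a wavelength.
With one net inversion, destructive interference in reflection requires 2 n t = m λ.
λ = 2 n t / m. The longest wavelength is m = 1: λ = 2 × 1.644 × 134 / 1.00 = 441 nm.

441 nm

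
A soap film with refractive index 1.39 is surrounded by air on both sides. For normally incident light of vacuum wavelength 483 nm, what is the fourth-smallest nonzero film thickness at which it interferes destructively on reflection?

695 nm

Ray reflecting at the top interface goes from n = 1.0 toward n = 1.39: a half-wave phase shift.
Ray reflecting at the bottom interface goes from n = 1.39 toward n = 1.0: no phase shift.
Net: one phase inversion between the two reflected rays.
So the condition for destructive reflection is 2 n t = m λ.
The fourth-smallest nonzero thickness corresponds to m = 4: t = m λ / (2 n) = 4.00 × 483 / (2 × 1.39) = 695 nm.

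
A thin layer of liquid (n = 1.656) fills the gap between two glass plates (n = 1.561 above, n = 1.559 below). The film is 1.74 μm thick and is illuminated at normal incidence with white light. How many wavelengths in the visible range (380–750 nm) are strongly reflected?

7

At the upper boundary (n = 1.561 to n = 1.656) the reflected ray undergoes a half-wave phase shift.
Bottom surface (1.656 → 1.559): reflection off a lower-index medium gives no phase shift.
Net: one phase inversion between the two reflected rays.
So the condition for constructive reflection is 2 n t = (m + ½) λ.
λ = 2 n t / (m + ½) = 5763 / (m + ½) nm.
m=7: 768 nm (IR); m=8: 678 nm (visible); m=9: 607 nm (visible); m=10: 549 nm (visible); m=11: 501 nm (visible); m=12: 461 nm (visible); m=13: 427 nm (visible); m=14: 397 nm (visible); m=15: 372 nm (UV).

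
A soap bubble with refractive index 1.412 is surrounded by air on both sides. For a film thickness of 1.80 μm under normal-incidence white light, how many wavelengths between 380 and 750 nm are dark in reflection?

Ray reflecting at the top interface goes from n = 1.0 toward n = 1.412: a half-wave phase shift.
Bottom surface (1.412 → 1.0): reflection off a lower-index medium gives no phase shift.
Exactly one π shift → a net half-wave offset.
With one net inversion, destructive interference in reflection requires 2 n t = m λ.
λ = 2 n t / m = 5083 / m nm.
m=6: 847 nm (IR); m=7: 726 nm (visible); m=8: 635 nm (visible); m=9: 565 nm (visible); m=10: 508 nm (visible); m=11: 462 nm (visible); m=12: 424 nm (visible); m=13: 391 nm (visible); m=14: 363 nm (UV).

7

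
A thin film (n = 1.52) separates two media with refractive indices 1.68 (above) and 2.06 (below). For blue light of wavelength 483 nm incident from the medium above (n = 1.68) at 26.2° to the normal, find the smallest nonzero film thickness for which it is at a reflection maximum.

At the upper boundary (n = 1.68 to n = 1.52) the reflected ray undergoes no phase shift.
At the lower boundary (n = 1.52 to n = 2.06) the reflected ray undergoes a half-wave phase shift.
The two reflections differ by half a wavelength.
For strong reflection here: 2 n t cos θ_r = (m + ½) λ.
Snell's law: 1.68 sin 26.2° = 1.52 sin θ_r → sin θ_r = 0.488, cos θ_r = 0.873.
Minimum at m = 0: t = λ / (4 n cos θ_r) = 483 / (4 × 1.52 × 0.873) = 91.0 nm.

91.0 nm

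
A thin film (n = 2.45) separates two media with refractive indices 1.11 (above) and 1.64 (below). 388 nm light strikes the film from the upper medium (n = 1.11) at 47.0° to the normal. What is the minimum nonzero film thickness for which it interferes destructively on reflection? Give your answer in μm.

0.0839 μm

Ray reflecting at the top interface goes from n = 1.11 toward n = 2.45: a half-wave phase shift.
Bottom surface (2.45 → 1.64): reflection off a lower-index medium gives no phase shift.
Net: one phase inversion between the two reflected rays.
For dark reflection here: 2 n t cos θ_r = m λ.
Snell's law: 1.11 sin 47.0° = 2.45 sin θ_r → sin θ_r = 0.331, cos θ_r = 0.944.
Minimum nonzero at m = 1: t = λ / (2 n cos θ_r) = 388 / (2 × 2.45 × 0.944) = 83.9 nm.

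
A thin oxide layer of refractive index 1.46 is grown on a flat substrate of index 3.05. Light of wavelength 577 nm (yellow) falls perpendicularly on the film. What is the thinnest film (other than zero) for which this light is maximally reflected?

Ray reflecting at the top interface goes from n = 1.0 toward n = 1.46: a half-wave phase shift.
Bottom surface (1.46 → 3.05): reflection off a higher-index medium gives a half-wave phase shift.
Net: no relative phase inversion (both shifts match).
For strong reflection here: 2 n t = m λ.
Minimum nonzero at m = 1: t = λ / (2 n) = 577 / (2 × 1.46) = 198 nm.

198 nm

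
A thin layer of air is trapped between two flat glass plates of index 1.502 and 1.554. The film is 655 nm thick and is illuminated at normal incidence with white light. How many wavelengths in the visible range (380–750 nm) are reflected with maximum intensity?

Ray reflecting at the top interface goes from n = 1.502 toward n = 1.0: no phase shift.
Bottom surface (1.0 → 1.554): reflection off a higher-index medium gives a half-wave phase shift.
The two reflections differ by half a wavelength.
For bright reflection here: 2 n t = (m + ½) λ.
λ = 2 n t / (m + ½) = 1310 / (m + ½) nm.
m=1: 873 nm (IR); m=2: 524 nm (visible); m=3: 374 nm (UV).

1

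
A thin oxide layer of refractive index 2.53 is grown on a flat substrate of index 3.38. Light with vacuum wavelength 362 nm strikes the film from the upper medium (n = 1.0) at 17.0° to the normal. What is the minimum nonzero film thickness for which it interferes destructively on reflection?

36.0 nm

At the upper boundary (n = 1.0 to n = 2.53) the reflected ray undergoes a half-wave phase shift.
Ray reflecting at the bottom interface goes from n = 2.53 toward n = 3.38: a half-wave phase shift.
Zero or two π shifts → no net half-wave offset.
So the condition for destructive reflection is 2 n t cos θ_r = (m + ½) λ.
Snell's law: 1.0 sin 17.0° = 2.53 sin θ_r → sin θ_r = 0.116, cos θ_r = 0.993.
Minimum at m = 0: t = λ / (4 n cos θ_r) = 362 / (4 × 2.53 × 0.993) = 36.0 nm.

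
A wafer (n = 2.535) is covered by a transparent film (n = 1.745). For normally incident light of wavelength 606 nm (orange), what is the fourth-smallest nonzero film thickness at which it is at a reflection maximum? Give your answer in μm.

0.695 μm

Ray reflecting at the top interface goes from n = 1.0 toward n = 1.745: a half-wave phase shift.
At the lower boundary (n = 1.745 to n = 2.535) the reflected ray undergoes a half-wave phase shift.
Zero or two π shifts → no net half-wave offset.
So the condition for constructive reflection is 2 n t = m λ.
The fourth-smallest nonzero thickness corresponds to m = 4: t = m λ / (2 n) = 4.00 × 606 / (2 × 1.745) = 695 nm.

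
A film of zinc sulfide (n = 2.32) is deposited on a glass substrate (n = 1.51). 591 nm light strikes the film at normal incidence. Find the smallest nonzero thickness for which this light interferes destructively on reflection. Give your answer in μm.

Ray reflecting at the top interface goes from n = 1.0 toward n = 2.32: a half-wave phase shift.
At the lower boundary (n = 2.32 to n = 1.51) the reflected ray undergoes no phase shift.
The two reflections differ by half a wavelength.
For minimum reflection here: 2 n t = m λ.
The smallest nonzero thickness corresponds to m = 1: t = m λ / (2 n) = 1.00 × 591 / (2 × 2.32) = 127 nm.

0.127 μm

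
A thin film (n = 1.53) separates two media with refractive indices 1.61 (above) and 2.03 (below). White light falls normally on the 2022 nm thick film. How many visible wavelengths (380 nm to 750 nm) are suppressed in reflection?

8

Top surface (1.61 → 1.53): reflection off a lower-index medium gives no phase shift.
Ray reflecting at the bottom interface goes from n = 1.53 toward n = 2.03: a half-wave phase shift.
The two reflections differ by half a wavelength.
With one net inversion, destructive interference in reflection requires 2 n t = m λ.
λ = 2 n t / m = 6187 / m nm.
m=8: 773 nm (IR); m=9: 687 nm (visible); m=10: 619 nm (visible); m=11: 562 nm (visible); m=12: 516 nm (visible); m=13: 476 nm (visible); m=14: 442 nm (visible); m=15: 412 nm (visible); m=16: 387 nm (visible); m=17: 364 nm (UV).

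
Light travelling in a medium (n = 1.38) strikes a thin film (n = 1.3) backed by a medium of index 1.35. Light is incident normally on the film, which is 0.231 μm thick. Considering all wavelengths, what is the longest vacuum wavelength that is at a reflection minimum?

601 nm

At the upper boundary (n = 1.38 to n = 1.3) the reflected ray undergoes no phase shift.
Ray reflecting at the bottom interface goes from n = 1.3 toward n = 1.35: a half-wave phase shift.
Net: one phase inversion between the two reflected rays.
With one net inversion, destructive interference in reflection requires 2 n t = m λ.
λ = 2 n t / m. The longest wavelength is m = 1: λ = 2 × 1.3 × 231 / 1.00 = 601 nm.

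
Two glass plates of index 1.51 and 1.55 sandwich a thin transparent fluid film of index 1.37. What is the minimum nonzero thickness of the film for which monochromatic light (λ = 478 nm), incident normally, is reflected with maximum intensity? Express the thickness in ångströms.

Ray reflecting at the top interface goes from n = 1.51 toward n = 1.37: no phase shift.
At the lower boundary (n = 1.37 to n = 1.55) the reflected ray undergoes a half-wave phase shift.
Net: one phase inversion between the two reflected rays.
So the condition for constructive reflection is 2 n t = (m + ½) λ.
Minimum at m = 0: t = λ / (4 n) = 478 / (4 × 1.37) = 87.2 nm.

872 Å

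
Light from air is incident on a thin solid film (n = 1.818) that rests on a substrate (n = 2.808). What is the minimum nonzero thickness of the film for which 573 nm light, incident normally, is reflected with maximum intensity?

Top surface (1.0 → 1.818): reflection off a higher-index medium gives a half-wave phase shift.
Ray reflecting at the bottom interface goes from n = 1.818 toward n = 2.808: a half-wave phase shift.
Zero or two π shifts → no net half-wave offset.
With no net inversion, constructive interference in reflection requires 2 n t = m λ.
Minimum nonzero at m = 1: t = λ / (2 n) = 573 / (2 × 1.818) = 158 nm.

158 nm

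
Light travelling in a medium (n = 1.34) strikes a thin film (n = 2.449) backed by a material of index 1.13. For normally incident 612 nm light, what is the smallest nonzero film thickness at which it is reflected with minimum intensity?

At the upper boundary (n = 1.34 to n = 2.449) the reflected ray undergoes a half-wave phase shift.
At the lower boundary (n = 2.449 to n = 1.13) the reflected ray undergoes no phase shift.
Exactly one π shift → a net half-wave offset.
So the condition for destructive reflection is 2 n t = m λ.
The smallest nonzero thickness corresponds to m = 1: t = m λ / (2 n) = 1.00 × 612 / (2 × 2.449) = 125 nm.

125 nm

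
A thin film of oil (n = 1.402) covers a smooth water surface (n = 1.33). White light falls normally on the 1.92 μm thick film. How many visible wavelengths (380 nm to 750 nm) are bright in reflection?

Top surface (1.0 → 1.402): reflection off a higher-index medium gives a half-wave phase shift.
Bottom surface (1.402 → 1.33): reflection off a lower-index medium gives no phase shift.
Exactly one π shift → a net half-wave offset.
With one net inversion, constructive interference in reflection requires 2 n t = (m + ½) λ.
λ = 2 n t / (m + ½) = 5384 / (m + ½) nm.
m=6: 828 nm (IR); m=7: 718 nm (visible); m=8: 633 nm (visible); m=9: 567 nm (visible); m=10: 513 nm (visible); m=11: 468 nm (visible); m=12: 431 nm (visible); m=13: 399 nm (visible); m=14: 371 nm (UV).

7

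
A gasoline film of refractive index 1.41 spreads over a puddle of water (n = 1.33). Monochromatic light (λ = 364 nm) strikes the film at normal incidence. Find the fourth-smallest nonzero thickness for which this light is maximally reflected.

At the upper boundary (n = 1.0 to n = 1.41) the reflected ray undergoes a half-wave phase shift.
At the lower boundary (n = 1.41 to n = 1.33) the reflected ray undergoes no phase shift.
Net: one phase inversion between the two reflected rays.
With one net inversion, constructive interference in reflection requires 2 n t = (m + ½) λ.
The fourth-smallest nonzero thickness corresponds to m = 3: t = (m + ½) λ / (2 n) = 3.50 × 364 / (2 × 1.41) = 452 nm.

452 nm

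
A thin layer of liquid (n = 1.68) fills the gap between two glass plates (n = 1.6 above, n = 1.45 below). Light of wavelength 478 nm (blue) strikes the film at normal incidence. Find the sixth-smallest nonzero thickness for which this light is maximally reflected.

Top surface (1.6 → 1.68): reflection off a higher-index medium gives a half-wave phase shift.
At the lower boundary (n = 1.68 to n = 1.45) the reflected ray undergoes no phase shift.
Net: one phase inversion between the two reflected rays.
So the condition for constructive reflection is 2 n t = (m + ½) λ.
The sixth-smallest nonzero thickness corresponds to m = 5: t = (m + ½) λ / (2 n) = 5.50 × 478 / (2 × 1.68) = 782 nm.

782 nm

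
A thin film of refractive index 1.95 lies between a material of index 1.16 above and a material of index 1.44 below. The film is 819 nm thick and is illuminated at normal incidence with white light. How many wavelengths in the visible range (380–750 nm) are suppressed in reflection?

4

Top surface (1.16 → 1.95): reflection off a higher-index medium gives a half-wave phase shift.
At the lower boundary (n = 1.95 to n = 1.44) the reflected ray undergoes no phase shift.
The two reflections differ by half a wavelength.
So the condition for destructive reflection is 2 n t = m λ.
λ = 2 n t / m = 3194 / m nm.
m=4: 799 nm (IR); m=5: 639 nm (visible); m=6: 532 nm (visible); m=7: 456 nm (visible); m=8: 399 nm (visible); m=9: 355 nm (UV).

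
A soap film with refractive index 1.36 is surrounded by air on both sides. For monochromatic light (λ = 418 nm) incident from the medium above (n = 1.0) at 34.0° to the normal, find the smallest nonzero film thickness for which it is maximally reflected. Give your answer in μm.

0.0843 μm

Ray reflecting at the top interface goes from n = 1.0 toward n = 1.36: a half-wave phase shift.
At the lower boundary (n = 1.36 to n = 1.0) the reflected ray undergoes no phase shift.
Net: one phase inversion between the two reflected rays.
For bright reflection here: 2 n t cos θ_r = (m + ½) λ.
Snell's law: 1.0 sin 34.0° = 1.36 sin θ_r → sin θ_r = 0.411, cos θ_r = 0.912.
Minimum at m = 0: t = λ / (4 n cos θ_r) = 418 / (4 × 1.36 × 0.912) = 84.3 nm.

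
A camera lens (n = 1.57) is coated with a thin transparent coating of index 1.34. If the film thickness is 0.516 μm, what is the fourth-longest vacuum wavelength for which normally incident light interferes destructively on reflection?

395 nm

Ray reflecting at the top interface goes from n = 1.0 toward n = 1.34: a half-wave phase shift.
Bottom surface (1.34 → 1.57): reflection off a higher-index medium gives a half-wave phase shift.
Zero or two π shifts → no net half-wave offset.
With no net inversion, destructive interference in reflection requires 2 n t = (m + ½) λ.
λ = 2 n t / (m + ½). The fourth-longest wavelength is m = 3: λ = 2 × 1.34 × 516 / 3.50 = 395 nm.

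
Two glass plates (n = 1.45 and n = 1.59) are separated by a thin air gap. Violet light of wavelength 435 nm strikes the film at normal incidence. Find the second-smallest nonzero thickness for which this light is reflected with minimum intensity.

435 nm

At the upper boundary (n = 1.45 to n = 1.0) the reflected ray undergoes no phase shift.
Bottom surface (1.0 → 1.59): reflection off a higher-index medium gives a half-wave phase shift.
Net: one phase inversion between the two reflected rays.
So the condition for destructive reflection is 2 n t = m λ.
The second-smallest nonzero thickness corresponds to m = 2: t = m λ / (2 n) = 2.00 × 435 / (2 × 1.0) = 435 nm.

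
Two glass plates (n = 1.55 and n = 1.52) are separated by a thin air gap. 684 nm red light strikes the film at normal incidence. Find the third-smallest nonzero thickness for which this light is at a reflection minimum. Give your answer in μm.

1.03 μm

Ray reflecting at the top interface goes from n = 1.55 toward n = 1.0: no phase shift.
Ray reflecting at the bottom interface goes from n = 1.0 toward n = 1.52: a half-wave phase shift.
Net: one phase inversion between the two reflected rays.
So the condition for destructive reflection is 2 n t = m λ.
The third-smallest nonzero thickness corresponds to m = 3: t = m λ / (2 n) = 3.00 × 684 / (2 × 1.0) = 1026 nm.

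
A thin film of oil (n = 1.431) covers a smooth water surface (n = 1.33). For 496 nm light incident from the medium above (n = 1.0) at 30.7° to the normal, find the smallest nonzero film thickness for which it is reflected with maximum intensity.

92.8 nm

Top surface (1.0 → 1.431): reflection off a higher-index medium gives a half-wave phase shift.
Ray reflecting at the bottom interface goes from n = 1.431 toward n = 1.33: no phase shift.
Exactly one π shift → a net half-wave offset.
So the condition for constructive reflection is 2 n t cos θ_r = (m + ½) λ.
Snell's law: 1.0 sin 30.7° = 1.431 sin θ_r → sin θ_r = 0.357, cos θ_r = 0.934.
Minimum at m = 0: t = λ / (4 n cos θ_r) = 496 / (4 × 1.431 × 0.934) = 92.8 nm.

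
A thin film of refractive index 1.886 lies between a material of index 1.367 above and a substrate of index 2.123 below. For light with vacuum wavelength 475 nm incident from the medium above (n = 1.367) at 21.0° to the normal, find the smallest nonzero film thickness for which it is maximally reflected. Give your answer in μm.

0.130 μm

At the upper boundary (n = 1.367 to n = 1.886) the reflected ray undergoes a half-wave phase shift.
Bottom surface (1.886 → 2.123): reflection off a higher-index medium gives a half-wave phase shift.
The two reflections carry the same phase change, so no net offset.
For maximum reflection here: 2 n t cos θ_r = m λ.
Snell's law: 1.367 sin 21.0° = 1.886 sin θ_r → sin θ_r = 0.260, cos θ_r = 0.966.
Minimum nonzero at m = 1: t = λ / (2 n cos θ_r) = 475 / (2 × 1.886 × 0.966) = 130 nm.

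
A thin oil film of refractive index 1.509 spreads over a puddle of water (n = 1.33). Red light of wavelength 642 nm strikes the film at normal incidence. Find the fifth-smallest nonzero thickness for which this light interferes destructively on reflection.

Ray reflecting at the top interface goes from n = 1.0 toward n = 1.509: a half-wave phase shift.
Bottom surface (1.509 → 1.33): reflection off a lower-index medium gives no phase shift.
Net: one phase inversion between the two reflected rays.
So the condition for destructive reflection is 2 n t = m λ.
The fifth-smallest nonzero thickness corresponds to m = 5: t = m λ / (2 n) = 5.00 × 642 / (2 × 1.509) = 1064 nm.

1064 nm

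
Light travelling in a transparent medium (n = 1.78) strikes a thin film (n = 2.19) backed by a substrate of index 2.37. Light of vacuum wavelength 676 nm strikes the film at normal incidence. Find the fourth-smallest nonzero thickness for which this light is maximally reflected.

At the upper boundary (n = 1.78 to n = 2.19) the reflected ray undergoes a half-wave phase shift.
At the lower boundary (n = 2.19 to n = 2.37) the reflected ray undergoes a half-wave phase shift.
Net: no relative phase inversion (both shifts match).
For bright reflection here: 2 n t = m λ.
The fourth-smallest nonzero thickness corresponds to m = 4: t = m λ / (2 n) = 4.00 × 676 / (2 × 2.19) = 617 nm.

617 nm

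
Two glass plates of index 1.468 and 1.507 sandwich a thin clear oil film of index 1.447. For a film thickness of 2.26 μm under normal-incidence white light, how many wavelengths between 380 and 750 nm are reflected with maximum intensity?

8

Top surface (1.468 → 1.447): reflection off a lower-index medium gives no phase shift.
At the lower boundary (n = 1.447 to n = 1.507) the reflected ray undergoes a half-wave phase shift.
Net: one phase inversion between the two reflected rays.
With one net inversion, constructive interference in reflection requires 2 n t = (m + ½) λ.
λ = 2 n t / (m + ½) = 6540 / (m + ½) nm.
m=8: 769 nm (IR); m=9: 688 nm (visible); m=10: 623 nm (visible); m=11: 569 nm (visible); m=12: 523 nm (visible); m=13: 484 nm (visible); m=14: 451 nm (visible); m=15: 422 nm (visible); m=16: 396 nm (visible); m=17: 374 nm (UV).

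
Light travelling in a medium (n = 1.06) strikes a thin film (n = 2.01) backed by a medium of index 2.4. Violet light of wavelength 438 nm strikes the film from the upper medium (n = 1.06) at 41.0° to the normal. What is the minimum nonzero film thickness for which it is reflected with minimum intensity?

Top surface (1.06 → 2.01): reflection off a higher-index medium gives a half-wave phase shift.
Ray reflecting at the bottom interface goes from n = 2.01 toward n = 2.4: a half-wave phase shift.
The two reflections carry the same phase change, so no net offset.
For weak reflection here: 2 n t cos θ_r = (m + ½) λ.
Snell's law: 1.06 sin 41.0° = 2.01 sin θ_r → sin θ_r = 0.346, cos θ_r = 0.938.
Minimum at m = 0: t = λ / (4 n cos θ_r) = 438 / (4 × 2.01 × 0.938) = 58.1 nm.

58.1 nm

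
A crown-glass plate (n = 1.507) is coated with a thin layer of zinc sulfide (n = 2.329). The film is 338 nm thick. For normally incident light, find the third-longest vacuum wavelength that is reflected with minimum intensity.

Top surface (1.0 → 2.329): reflection off a higher-index medium gives a half-wave phase shift.
Bottom surface (2.329 → 1.507): reflection off a lower-index medium gives no phase shift.
The two reflections differ by half a wavelength.
For weak reflection here: 2 n t = m λ.
λ = 2 n t / m. The third-longest wavelength is m = 3: λ = 2 × 2.329 × 338 / 3.00 = 525 nm.

525 nm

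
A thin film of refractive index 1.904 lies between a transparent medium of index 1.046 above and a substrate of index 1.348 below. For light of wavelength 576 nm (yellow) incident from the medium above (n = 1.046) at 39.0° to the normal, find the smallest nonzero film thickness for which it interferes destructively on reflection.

Ray reflecting at the top interface goes from n = 1.046 toward n = 1.904: a half-wave phase shift.
Bottom surface (1.904 → 1.348): reflection off a lower-index medium gives no phase shift.
The two reflections differ by half a wavelength.
With one net inversion, destructive interference in reflection requires 2 n t cos θ_r = m λ.
Snell's law: 1.046 sin 39.0° = 1.904 sin θ_r → sin θ_r = 0.346, cos θ_r = 0.938.
Minimum nonzero at m = 1: t = λ / (2 n cos θ_r) = 576 / (2 × 1.904 × 0.938) = 161 nm.

161 nm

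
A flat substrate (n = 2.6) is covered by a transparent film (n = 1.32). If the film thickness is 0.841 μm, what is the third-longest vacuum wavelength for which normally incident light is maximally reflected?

Ray reflecting at the top interface goes from n = 1.0 toward n = 1.32: a half-wave phase shift.
At the lower boundary (n = 1.32 to n = 2.6) the reflected ray undergoes a half-wave phase shift.
Zero or two π shifts → no net half-wave offset.
With no net inversion, constructive interference in reflection requires 2 n t = m λ.
λ = 2 n t / m. The third-longest wavelength is m = 3: λ = 2 × 1.32 × 841 / 3.00 = 740 nm.

740 nm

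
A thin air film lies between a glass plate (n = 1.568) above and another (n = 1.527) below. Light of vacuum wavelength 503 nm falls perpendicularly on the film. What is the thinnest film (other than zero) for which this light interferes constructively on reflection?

At the upper boundary (n = 1.568 to n = 1.0) the reflected ray undergoes no phase shift.
Ray reflecting at the bottom interface goes from n = 1.0 toward n = 1.527: a half-wave phase shift.
The two reflections differ by half a wavelength.
With one net inversion, constructive interference in reflection requires 2 n t = (m + ½) λ.
Minimum at m = 0: t = λ / (4 n) = 503 / (4 × 1.0) = 126 nm.

126 nm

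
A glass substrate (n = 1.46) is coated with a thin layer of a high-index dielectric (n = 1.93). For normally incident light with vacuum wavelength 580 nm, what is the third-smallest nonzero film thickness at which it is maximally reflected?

376 nm

Top surface (1.0 → 1.93): reflection off a higher-index medium gives a half-wave phase shift.
Bottom surface (1.93 → 1.46): reflection off a lower-index medium gives no phase shift.
The two reflections differ by half a wavelength.
So the condition for constructive reflection is 2 n t = (m + ½) λ.
The third-smallest nonzero thickness corresponds to m = 2: t = (m + ½) λ / (2 n) = 2.50 × 580 / (2 × 1.93) = 376 nm.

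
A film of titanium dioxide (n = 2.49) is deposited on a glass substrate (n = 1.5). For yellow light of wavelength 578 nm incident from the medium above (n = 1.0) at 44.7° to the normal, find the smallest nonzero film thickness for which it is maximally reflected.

Ray reflecting at the top interface goes from n = 1.0 toward n = 2.49: a half-wave phase shift.
Ray reflecting at the bottom interface goes from n = 2.49 toward n = 1.5: no phase shift.
Exactly one π shift → a net half-wave offset.
So the condition for constructive reflection is 2 n t cos θ_r = (m + ½) λ.
Snell's law: 1.0 sin 44.7° = 2.49 sin θ_r → sin θ_r = 0.282, cos θ_r = 0.959.
Minimum at m = 0: t = λ / (4 n cos θ_r) = 578 / (4 × 2.49 × 0.959) = 60.5 nm.

60.5 nm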